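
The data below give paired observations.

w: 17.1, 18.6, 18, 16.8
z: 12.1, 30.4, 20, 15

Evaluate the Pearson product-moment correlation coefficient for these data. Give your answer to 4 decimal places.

n = 4, Σw = 70.5, Σz = 77.5, Σw² = 1244.61, Σz² = 1695.57, Σwz = 1384.35
nΣwz − ΣwΣz = 5537.4 − 5463.75 = 73.65
nΣw² − (Σw)² = 4978.44 − 4970.25 = 8.19; nΣz² − (Σz)² = 6782.28 − 6006.25 = 776.03
r = 73.65 / √(8.19 × 776.03) = 73.65 / 79.7226 ≈ 0.9238

0.9238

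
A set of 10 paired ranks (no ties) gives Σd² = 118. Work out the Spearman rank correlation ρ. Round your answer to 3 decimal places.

ρ = 1 − 6Σd² / [n(n²−1)] = 1 − 6×118 / (10×99)
  = 1 − 708/990 = 1 − 0.7152 ≈ 0.285

0.285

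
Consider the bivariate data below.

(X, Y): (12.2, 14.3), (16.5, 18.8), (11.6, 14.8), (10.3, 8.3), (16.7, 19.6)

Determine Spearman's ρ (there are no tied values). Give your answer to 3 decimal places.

0.900

Rank X: 3, 4, 2, 1, 5
Rank Y: 2, 4, 3, 1, 5
d = rank(X) − rank(Y): 1, 0, -1, 0, 0; Σd² = 2
ρ = 1 − 6Σd² / [n(n²−1)] = 1 − 6×2 / (5×24) = 1 − 12/120 ≈ 0.900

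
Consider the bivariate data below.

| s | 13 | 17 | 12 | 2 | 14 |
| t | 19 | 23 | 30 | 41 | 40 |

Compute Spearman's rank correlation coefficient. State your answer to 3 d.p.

-0.500

Rank s: 3, 5, 2, 1, 4
Rank t: 1, 2, 3, 5, 4
d = rank(s) − rank(t): 2, 3, -1, -4, 0; Σd² = 30
ρ = 1 − 6Σd² / [n(n²−1)] = 1 − 6×30 / (5×24) = 1 − 180/120 ≈ -0.500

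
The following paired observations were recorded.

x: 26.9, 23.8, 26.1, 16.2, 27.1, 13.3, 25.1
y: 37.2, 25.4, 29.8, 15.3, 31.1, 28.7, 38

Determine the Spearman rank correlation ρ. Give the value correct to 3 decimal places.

0.643

Rank x: 6, 3, 5, 2, 7, 1, 4
Rank y: 6, 2, 4, 1, 5, 3, 7
d = rank(x) − rank(y): 0, 1, 1, 1, 2, -2, -3; Σd² = 20
ρ = 1 − 6Σd² / [n(n²−1)] = 1 − 6×20 / (7×48) = 1 − 120/336 ≈ 0.643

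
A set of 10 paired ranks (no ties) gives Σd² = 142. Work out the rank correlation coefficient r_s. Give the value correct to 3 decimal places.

0.139

ρ = 1 − 6Σd² / [n(n²−1)] = 1 − 6×142 / (10×99)
  = 1 − 852/990 = 1 − 0.8606 ≈ 0.139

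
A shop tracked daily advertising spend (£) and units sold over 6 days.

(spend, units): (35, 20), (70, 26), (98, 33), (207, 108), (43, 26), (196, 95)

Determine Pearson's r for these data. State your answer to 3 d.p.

n = 6, Σx = 649, Σy = 308, Σx² = 98843, Σy² = 23530, Σxy = 47848
nΣxy − ΣxΣy = 287088 − 199892 = 87196
nΣx² − (Σx)² = 593058 − 421201 = 171857; nΣy² − (Σy)² = 141180 − 94864 = 46316
r = 87196 / √(171857 × 46316) = 87196 / 89217.3123 ≈ 0.977

0.977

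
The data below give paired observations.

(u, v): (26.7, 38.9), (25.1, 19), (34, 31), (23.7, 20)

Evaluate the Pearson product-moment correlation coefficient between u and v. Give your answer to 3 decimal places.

0.478

n = 4, Σu = 109.5, Σv = 108.9, Σu² = 3060.59, Σv² = 3235.21, Σuv = 3043.53
nΣuv − ΣuΣv = 12174.12 − 11924.55 = 249.57
nΣu² − (Σu)² = 12242.36 − 11990.25 = 252.11; nΣv² − (Σv)² = 12940.84 − 11859.21 = 1081.63
r = 249.57 / √(252.11 × 1081.63) = 249.57 / 522.1970 ≈ 0.478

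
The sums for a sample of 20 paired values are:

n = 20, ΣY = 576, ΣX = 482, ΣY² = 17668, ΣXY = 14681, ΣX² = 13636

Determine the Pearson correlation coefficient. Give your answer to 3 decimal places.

r = (nΣXY − ΣXΣY) / √[(nΣX² − (ΣX)²)(nΣY² − (ΣY)²)]
Numerator: 20×14681 − 482×576 = 15988
Denominator: √[(272720 − 232324)(353360 − 331776)] = √[40396 × 21584] = 29528.0759
r = 15988 / 29528.0759 ≈ 0.541

0.541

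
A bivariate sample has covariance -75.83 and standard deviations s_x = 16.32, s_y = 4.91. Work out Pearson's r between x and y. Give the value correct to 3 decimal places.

-0.946

r = Cov(x,y) / (s_x · s_y) = -75.83 / (16.32 × 4.91)
  = -75.83 / 80.1312 ≈ -0.946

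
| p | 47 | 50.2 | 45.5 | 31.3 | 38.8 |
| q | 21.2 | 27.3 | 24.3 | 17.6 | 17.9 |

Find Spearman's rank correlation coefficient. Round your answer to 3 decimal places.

Rank p: 4, 5, 3, 1, 2
Rank q: 3, 5, 4, 1, 2
d = rank(p) − rank(q): 1, 0, -1, 0, 0; Σd² = 2
ρ = 1 − 6Σd² / [n(n²−1)] = 1 − 6×2 / (5×24) = 1 − 12/120 ≈ 0.900

0.900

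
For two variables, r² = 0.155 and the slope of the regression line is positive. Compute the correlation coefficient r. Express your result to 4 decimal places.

0.3937

|r| = √0.155 = 0.3937
The association is positive, so r = 0.3937.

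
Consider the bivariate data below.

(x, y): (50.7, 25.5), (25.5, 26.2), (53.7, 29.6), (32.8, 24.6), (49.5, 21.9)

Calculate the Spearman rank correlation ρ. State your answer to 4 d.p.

0.3000

Rank x: 4, 1, 5, 2, 3
Rank y: 3, 4, 5, 2, 1
d = rank(x) − rank(y): 1, -3, 0, 0, 2; Σd² = 14
ρ = 1 − 6Σd² / [n(n²−1)] = 1 − 6×14 / (5×24) = 1 − 84/120 ≈ 0.3000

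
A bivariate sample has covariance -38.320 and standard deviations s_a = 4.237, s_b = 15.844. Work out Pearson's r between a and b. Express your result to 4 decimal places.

-0.5708

r = Cov(a,b) / (s_a · s_b) = -38.320 / (4.237 × 15.844)
  = -38.320 / 67.1310 ≈ -0.5708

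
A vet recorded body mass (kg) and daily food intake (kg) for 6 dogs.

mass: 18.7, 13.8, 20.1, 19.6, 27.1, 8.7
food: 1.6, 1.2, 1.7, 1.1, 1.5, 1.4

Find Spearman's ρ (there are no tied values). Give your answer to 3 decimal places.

0.371

Rank mass: 3, 2, 5, 4, 6, 1
Rank food: 5, 2, 6, 1, 4, 3
d = rank(mass) − rank(food): -2, 0, -1, 3, 2, -2; Σd² = 22
ρ = 1 − 6Σd² / [n(n²−1)] = 1 − 6×22 / (6×35) = 1 − 132/210 ≈ 0.371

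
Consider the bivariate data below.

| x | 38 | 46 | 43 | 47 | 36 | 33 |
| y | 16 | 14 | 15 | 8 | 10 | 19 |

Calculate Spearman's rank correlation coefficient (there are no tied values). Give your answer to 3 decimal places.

-0.657

Rank x: 3, 5, 4, 6, 2, 1
Rank y: 5, 3, 4, 1, 2, 6
d = rank(x) − rank(y): -2, 2, 0, 5, 0, -5; Σd² = 58
ρ = 1 − 6Σd² / [n(n²−1)] = 1 − 6×58 / (6×35) = 1 − 348/210 ≈ -0.657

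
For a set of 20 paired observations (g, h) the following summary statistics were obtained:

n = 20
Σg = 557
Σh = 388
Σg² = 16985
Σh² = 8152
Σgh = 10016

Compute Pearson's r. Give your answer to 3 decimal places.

r = (nΣgh − ΣgΣh) / √[(nΣg² − (Σg)²)(nΣh² − (Σh)²)]
Numerator: 20×10016 − 557×388 = -15796
Denominator: √[(339700 − 310249)(163040 − 150544)] = √[29451 × 12496] = 19183.8394
r = -15796 / 19183.8394 ≈ -0.823

-0.823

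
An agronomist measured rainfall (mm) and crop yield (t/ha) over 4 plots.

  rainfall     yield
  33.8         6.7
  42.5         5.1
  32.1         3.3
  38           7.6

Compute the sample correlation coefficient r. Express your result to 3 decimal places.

n = 4, Σx = 146.4, Σy = 22.7, Σx² = 5423.1, Σy² = 139.55, Σxy = 837.94
nΣxy − ΣxΣy = 3351.76 − 3323.28 = 28.48
nΣx² − (Σx)² = 21692.4 − 21432.96 = 259.44; nΣy² − (Σy)² = 558.2 − 515.29 = 42.91
r = 28.48 / √(259.44 × 42.91) = 28.48 / 105.5110 ≈ 0.270

0.270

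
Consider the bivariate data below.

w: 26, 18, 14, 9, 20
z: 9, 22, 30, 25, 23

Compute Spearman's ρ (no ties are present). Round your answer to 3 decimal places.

Rank w: 5, 3, 2, 1, 4
Rank z: 1, 2, 5, 4, 3
d = rank(w) − rank(z): 4, 1, -3, -3, 1; Σd² = 36
ρ = 1 − 6Σd² / [n(n²−1)] = 1 − 6×36 / (5×24) = 1 − 216/120 ≈ -0.800

-0.800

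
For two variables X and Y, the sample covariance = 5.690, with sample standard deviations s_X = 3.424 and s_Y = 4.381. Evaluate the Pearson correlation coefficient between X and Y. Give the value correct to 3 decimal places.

r = Cov(X,Y) / (s_X · s_Y) = 5.690 / (3.424 × 4.381)
  = 5.690 / 15.0005 ≈ 0.379

0.379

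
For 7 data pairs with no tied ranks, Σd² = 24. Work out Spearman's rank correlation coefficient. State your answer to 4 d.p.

ρ = 1 − 6Σd² / [n(n²−1)] = 1 − 6×24 / (7×48)
  = 1 − 144/336 = 1 − 0.42857 ≈ 0.5714

0.5714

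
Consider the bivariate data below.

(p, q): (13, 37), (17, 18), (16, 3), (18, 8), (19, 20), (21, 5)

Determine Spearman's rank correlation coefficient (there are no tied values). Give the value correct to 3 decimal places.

Rank p: 1, 3, 2, 4, 5, 6
Rank q: 6, 4, 1, 3, 5, 2
d = rank(p) − rank(q): -5, -1, 1, 1, 0, 4; Σd² = 44
ρ = 1 − 6Σd² / [n(n²−1)] = 1 − 6×44 / (6×35) = 1 − 264/210 ≈ -0.257

-0.257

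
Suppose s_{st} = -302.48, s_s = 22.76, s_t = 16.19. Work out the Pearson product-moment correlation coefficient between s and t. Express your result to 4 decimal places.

-0.8209

r = Cov(s,t) / (s_s · s_t) = -302.48 / (22.76 × 16.19)
  = -302.48 / 368.4844 ≈ -0.8209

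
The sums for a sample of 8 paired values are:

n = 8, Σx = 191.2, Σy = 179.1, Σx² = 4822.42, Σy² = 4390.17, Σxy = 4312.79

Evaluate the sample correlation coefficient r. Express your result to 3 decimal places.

0.104

r = (nΣxy − ΣxΣy) / √[(nΣx² − (Σx)²)(nΣy² − (Σy)²)]
Numerator: 8×4312.79 − 191.2×179.1 = 258.4
Denominator: √[(38579.36 − 36557.44)(35121.36 − 32076.81)] = √[2021.92 × 3044.55] = 2481.0958
r = 258.4 / 2481.0958 ≈ 0.104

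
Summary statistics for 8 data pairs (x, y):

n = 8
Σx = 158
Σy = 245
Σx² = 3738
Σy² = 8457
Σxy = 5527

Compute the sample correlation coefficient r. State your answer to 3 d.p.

0.897

r = (nΣxy − ΣxΣy) / √[(nΣx² − (Σx)²)(nΣy² − (Σy)²)]
Numerator: 8×5527 − 158×245 = 5506
Denominator: √[(29904 − 24964)(67656 − 60025)] = √[4940 × 7631] = 6139.7997
r = 5506 / 6139.7997 ≈ 0.897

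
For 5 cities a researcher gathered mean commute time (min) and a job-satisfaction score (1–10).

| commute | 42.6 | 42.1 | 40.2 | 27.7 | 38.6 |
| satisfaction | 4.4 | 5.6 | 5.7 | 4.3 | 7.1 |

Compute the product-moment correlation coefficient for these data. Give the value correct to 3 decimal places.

n = 5, Σx = 191.2, Σy = 27.1, Σx² = 7460.46, Σy² = 152.11, Σxy = 1045.51
nΣxy − ΣxΣy = 5227.55 − 5181.52 = 46.03
nΣx² − (Σx)² = 37302.3 − 36557.44 = 744.86; nΣy² − (Σy)² = 760.55 − 734.41 = 26.14
r = 46.03 / √(744.86 × 26.14) = 46.03 / 139.5372 ≈ 0.330

0.330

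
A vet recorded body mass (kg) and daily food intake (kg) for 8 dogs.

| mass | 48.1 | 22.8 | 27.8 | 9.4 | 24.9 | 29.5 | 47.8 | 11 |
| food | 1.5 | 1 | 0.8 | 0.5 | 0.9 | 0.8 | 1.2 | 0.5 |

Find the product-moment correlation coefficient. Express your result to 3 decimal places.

0.921

n = 8, Σx = 221.3, Σy = 7.2, Σx² = 7590.75, Σy² = 7.28, Σxy = 230.76
nΣxy − ΣxΣy = 1846.08 − 1593.36 = 252.72
nΣx² − (Σx)² = 60726 − 48973.69 = 11752.31; nΣy² − (Σy)² = 58.24 − 51.84 = 6.4
r = 252.72 / √(11752.31 × 6.4) = 252.72 / 274.2531 ≈ 0.921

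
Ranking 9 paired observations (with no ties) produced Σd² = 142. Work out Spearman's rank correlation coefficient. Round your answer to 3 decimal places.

ρ = 1 − 6Σd² / [n(n²−1)] = 1 − 6×142 / (9×80)
  = 1 − 852/720 = 1 − 1.1833 ≈ -0.183

-0.183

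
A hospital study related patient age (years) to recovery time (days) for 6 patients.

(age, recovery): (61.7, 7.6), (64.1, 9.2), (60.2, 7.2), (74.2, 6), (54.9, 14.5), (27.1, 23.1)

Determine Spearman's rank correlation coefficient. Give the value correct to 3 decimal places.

-0.771

Rank age: 4, 5, 3, 6, 2, 1
Rank recovery: 3, 4, 2, 1, 5, 6
d = rank(age) − rank(recovery): 1, 1, 1, 5, -3, -5; Σd² = 62
ρ = 1 − 6Σd² / [n(n²−1)] = 1 − 6×62 / (6×35) = 1 − 372/210 ≈ -0.771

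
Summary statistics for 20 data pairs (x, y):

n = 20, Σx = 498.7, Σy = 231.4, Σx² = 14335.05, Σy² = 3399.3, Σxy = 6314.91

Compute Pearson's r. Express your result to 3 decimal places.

r = (nΣxy − ΣxΣy) / √[(nΣx² − (Σx)²)(nΣy² − (Σy)²)]
Numerator: 20×6314.91 − 498.7×231.4 = 10899.02
Denominator: √[(286701 − 248701.69)(67986 − 53545.96)] = √[37999.31 × 14440.04] = 23424.5930
r = 10899.02 / 23424.5930 ≈ 0.465

0.465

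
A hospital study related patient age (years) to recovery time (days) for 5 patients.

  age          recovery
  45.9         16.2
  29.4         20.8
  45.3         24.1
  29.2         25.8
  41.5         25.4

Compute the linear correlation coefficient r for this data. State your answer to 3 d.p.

-0.316

n = 5, Σx = 191.3, Σy = 112.3, Σx² = 7598.15, Σy² = 2586.69, Σxy = 4254.29
nΣxy − ΣxΣy = 21271.45 − 21482.99 = -211.54
nΣx² − (Σx)² = 37990.75 − 36595.69 = 1395.06; nΣy² − (Σy)² = 12933.45 − 12611.29 = 322.16
r = -211.54 / √(1395.06 × 322.16) = -211.54 / 670.3973 ≈ -0.316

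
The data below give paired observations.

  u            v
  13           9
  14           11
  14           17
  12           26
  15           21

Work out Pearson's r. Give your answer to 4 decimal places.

n = 5, Σu = 68, Σv = 84, Σu² = 930, Σv² = 1608, Σuv = 1136
nΣuv − ΣuΣv = 5680 − 5712 = -32
nΣu² − (Σu)² = 4650 − 4624 = 26; nΣv² − (Σv)² = 8040 − 7056 = 984
r = -32 / √(26 × 984) = -32 / 159.9500 ≈ -0.2001

-0.2001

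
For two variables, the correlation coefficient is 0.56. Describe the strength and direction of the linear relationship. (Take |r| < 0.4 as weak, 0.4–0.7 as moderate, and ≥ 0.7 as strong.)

r = 0.56 > 0 so the relationship is positive.
|r| = 0.56, which falls in the moderate range.

moderate positive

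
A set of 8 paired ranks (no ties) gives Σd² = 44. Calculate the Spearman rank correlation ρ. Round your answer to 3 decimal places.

ρ = 1 − 6Σd² / [n(n²−1)] = 1 − 6×44 / (8×63)
  = 1 − 264/504 = 1 − 0.5238 ≈ 0.476

0.476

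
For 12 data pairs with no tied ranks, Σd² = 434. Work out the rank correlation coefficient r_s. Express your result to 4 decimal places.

-0.5175

ρ = 1 − 6Σd² / [n(n²−1)] = 1 − 6×434 / (12×143)
  = 1 − 2604/1716 = 1 − 1.51748 ≈ -0.5175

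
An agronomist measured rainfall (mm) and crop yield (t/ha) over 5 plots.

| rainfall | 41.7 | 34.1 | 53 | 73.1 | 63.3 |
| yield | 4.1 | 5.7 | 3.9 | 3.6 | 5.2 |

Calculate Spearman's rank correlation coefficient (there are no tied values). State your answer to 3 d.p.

Rank rainfall: 2, 1, 3, 5, 4
Rank yield: 3, 5, 2, 1, 4
d = rank(rainfall) − rank(yield): -1, -4, 1, 4, 0; Σd² = 34
ρ = 1 − 6Σd² / [n(n²−1)] = 1 − 6×34 / (5×24) = 1 − 204/120 ≈ -0.700

-0.700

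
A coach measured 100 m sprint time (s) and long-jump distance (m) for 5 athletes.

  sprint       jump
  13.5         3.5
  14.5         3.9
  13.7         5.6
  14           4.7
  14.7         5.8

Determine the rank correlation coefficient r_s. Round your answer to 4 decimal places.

Rank sprint: 1, 4, 2, 3, 5
Rank jump: 1, 2, 4, 3, 5
d = rank(sprint) − rank(jump): 0, 2, -2, 0, 0; Σd² = 8
ρ = 1 − 6Σd² / [n(n²−1)] = 1 − 6×8 / (5×24) = 1 − 48/120 ≈ 0.6000

0.6000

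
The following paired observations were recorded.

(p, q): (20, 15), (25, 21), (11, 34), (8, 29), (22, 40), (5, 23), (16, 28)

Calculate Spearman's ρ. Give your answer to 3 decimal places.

Rank p: 5, 7, 3, 2, 6, 1, 4
Rank q: 1, 2, 6, 5, 7, 3, 4
d = rank(p) − rank(q): 4, 5, -3, -3, -1, -2, 0; Σd² = 64
ρ = 1 − 6Σd² / [n(n²−1)] = 1 − 6×64 / (7×48) = 1 − 384/336 ≈ -0.143

-0.143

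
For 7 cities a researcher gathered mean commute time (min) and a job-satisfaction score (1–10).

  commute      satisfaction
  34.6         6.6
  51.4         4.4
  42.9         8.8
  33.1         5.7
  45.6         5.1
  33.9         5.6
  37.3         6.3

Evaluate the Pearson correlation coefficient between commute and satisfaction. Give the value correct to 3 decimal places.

n = 7, Σx = 278.8, Σy = 42.5, Σx² = 11395, Σy² = 269.91, Σxy = 1678.1
nΣxy − ΣxΣy = 11746.7 − 11849 = -102.3
nΣx² − (Σx)² = 79765 − 77729.44 = 2035.56; nΣy² − (Σy)² = 1889.37 − 1806.25 = 83.12
r = -102.3 / √(2035.56 × 83.12) = -102.3 / 411.3341 ≈ -0.249

-0.249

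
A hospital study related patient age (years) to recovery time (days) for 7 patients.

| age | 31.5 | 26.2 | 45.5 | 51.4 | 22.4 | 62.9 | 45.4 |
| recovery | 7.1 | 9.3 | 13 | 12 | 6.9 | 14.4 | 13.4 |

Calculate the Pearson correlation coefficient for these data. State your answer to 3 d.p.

0.897

n = 7, Σx = 285.3, Σy = 76.1, Σx² = 12910.23, Σy² = 884.43, Σxy = 3344.29
nΣxy − ΣxΣy = 23410.03 − 21711.33 = 1698.7
nΣx² − (Σx)² = 90371.61 − 81396.09 = 8975.52; nΣy² − (Σy)² = 6191.01 − 5791.21 = 399.8
r = 1698.7 / √(8975.52 × 399.8) = 1698.7 / 1894.3107 ≈ 0.897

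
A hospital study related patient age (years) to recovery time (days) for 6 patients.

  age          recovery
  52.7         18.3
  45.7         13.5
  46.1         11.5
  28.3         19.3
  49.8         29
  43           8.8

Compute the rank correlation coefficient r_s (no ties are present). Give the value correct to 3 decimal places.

0.257

Rank age: 6, 3, 4, 1, 5, 2
Rank recovery: 4, 3, 2, 5, 6, 1
d = rank(age) − rank(recovery): 2, 0, 2, -4, -1, 1; Σd² = 26
ρ = 1 − 6Σd² / [n(n²−1)] = 1 − 6×26 / (6×35) = 1 − 156/210 ≈ 0.257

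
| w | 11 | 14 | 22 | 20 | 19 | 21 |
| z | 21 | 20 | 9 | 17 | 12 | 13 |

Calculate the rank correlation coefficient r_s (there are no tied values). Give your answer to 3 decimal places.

Rank w: 1, 2, 6, 4, 3, 5
Rank z: 6, 5, 1, 4, 2, 3
d = rank(w) − rank(z): -5, -3, 5, 0, 1, 2; Σd² = 64
ρ = 1 − 6Σd² / [n(n²−1)] = 1 − 6×64 / (6×35) = 1 − 384/210 ≈ -0.829

-0.829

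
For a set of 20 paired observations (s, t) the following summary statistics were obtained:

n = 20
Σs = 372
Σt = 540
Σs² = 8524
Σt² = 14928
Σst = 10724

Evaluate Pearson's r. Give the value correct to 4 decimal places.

0.9099

r = (nΣst − ΣsΣt) / √[(nΣs² − (Σs)²)(nΣt² − (Σt)²)]
Numerator: 20×10724 − 372×540 = 13600
Denominator: √[(170480 − 138384)(298560 − 291600)] = √[32096 × 6960] = 14946.1754
r = 13600 / 14946.1754 ≈ 0.9099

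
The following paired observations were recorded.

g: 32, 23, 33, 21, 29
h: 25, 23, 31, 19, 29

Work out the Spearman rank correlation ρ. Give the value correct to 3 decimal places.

0.900

Rank g: 4, 2, 5, 1, 3
Rank h: 3, 2, 5, 1, 4
d = rank(g) − rank(h): 1, 0, 0, 0, -1; Σd² = 2
ρ = 1 − 6Σd² / [n(n²−1)] = 1 − 6×2 / (5×24) = 1 − 12/120 ≈ 0.900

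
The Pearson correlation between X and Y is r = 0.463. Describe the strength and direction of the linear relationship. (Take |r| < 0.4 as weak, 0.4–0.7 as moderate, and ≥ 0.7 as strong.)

moderate positive

r = 0.463 > 0 so the relationship is positive.
|r| = 0.463, which falls in the moderate range.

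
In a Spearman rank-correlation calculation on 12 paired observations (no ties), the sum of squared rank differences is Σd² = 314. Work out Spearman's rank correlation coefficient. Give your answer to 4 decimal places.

-0.0979

ρ = 1 − 6Σd² / [n(n²−1)] = 1 − 6×314 / (12×143)
  = 1 − 1884/1716 = 1 − 1.09790 ≈ -0.0979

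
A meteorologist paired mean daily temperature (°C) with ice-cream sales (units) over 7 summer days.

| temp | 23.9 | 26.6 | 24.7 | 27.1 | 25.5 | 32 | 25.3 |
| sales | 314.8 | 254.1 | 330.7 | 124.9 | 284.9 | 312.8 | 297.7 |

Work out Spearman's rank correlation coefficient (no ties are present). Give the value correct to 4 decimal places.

Rank temp: 1, 5, 2, 6, 4, 7, 3
Rank sales: 6, 2, 7, 1, 3, 5, 4
d = rank(temp) − rank(sales): -5, 3, -5, 5, 1, 2, -1; Σd² = 90
ρ = 1 − 6Σd² / [n(n²−1)] = 1 − 6×90 / (7×48) = 1 − 540/336 ≈ -0.6071

-0.6071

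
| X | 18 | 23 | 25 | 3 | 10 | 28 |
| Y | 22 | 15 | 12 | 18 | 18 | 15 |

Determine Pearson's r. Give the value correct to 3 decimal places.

n = 6, ΣX = 107, ΣY = 100, ΣX² = 2371, ΣY² = 1726, ΣXY = 1695
nΣXY − ΣXΣY = 10170 − 10700 = -530
nΣX² − (ΣX)² = 14226 − 11449 = 2777; nΣY² − (ΣY)² = 10356 − 10000 = 356
r = -530 / √(2777 × 356) = -530 / 994.2897 ≈ -0.533

-0.533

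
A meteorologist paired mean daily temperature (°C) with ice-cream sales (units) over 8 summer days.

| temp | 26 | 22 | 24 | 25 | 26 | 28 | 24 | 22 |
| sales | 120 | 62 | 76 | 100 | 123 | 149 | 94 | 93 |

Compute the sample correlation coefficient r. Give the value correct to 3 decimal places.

0.900

n = 8, Σx = 197, Σy = 817, Σx² = 4881, Σy² = 88835, Σxy = 20480
nΣxy − ΣxΣy = 163840 − 160949 = 2891
nΣx² − (Σx)² = 39048 − 38809 = 239; nΣy² − (Σy)² = 710680 − 667489 = 43191
r = 2891 / √(239 × 43191) = 2891 / 3212.8880 ≈ 0.900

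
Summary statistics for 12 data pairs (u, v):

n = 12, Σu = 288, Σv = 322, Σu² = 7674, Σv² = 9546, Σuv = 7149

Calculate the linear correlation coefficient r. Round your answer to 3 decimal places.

-0.697

r = (nΣuv − ΣuΣv) / √[(nΣu² − (Σu)²)(nΣv² − (Σv)²)]
Numerator: 12×7149 − 288×322 = -6948
Denominator: √[(92088 − 82944)(114552 − 103684)] = √[9144 × 10868] = 9968.8009
r = -6948 / 9968.8009 ≈ -0.697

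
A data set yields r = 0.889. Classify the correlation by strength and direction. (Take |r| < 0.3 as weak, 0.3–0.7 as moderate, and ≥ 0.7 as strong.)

r = 0.889 > 0 so the relationship is positive.
|r| = 0.889, which falls in the strong range.

strong positive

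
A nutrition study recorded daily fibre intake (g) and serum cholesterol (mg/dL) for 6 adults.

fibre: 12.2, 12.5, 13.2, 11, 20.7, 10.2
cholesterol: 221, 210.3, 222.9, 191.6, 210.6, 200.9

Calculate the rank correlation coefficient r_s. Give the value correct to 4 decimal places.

0.6571

Rank fibre: 3, 4, 5, 2, 6, 1
Rank cholesterol: 5, 3, 6, 1, 4, 2
d = rank(fibre) − rank(cholesterol): -2, 1, -1, 1, 2, -1; Σd² = 12
ρ = 1 − 6Σd² / [n(n²−1)] = 1 − 6×12 / (6×35) = 1 − 72/210 ≈ 0.6571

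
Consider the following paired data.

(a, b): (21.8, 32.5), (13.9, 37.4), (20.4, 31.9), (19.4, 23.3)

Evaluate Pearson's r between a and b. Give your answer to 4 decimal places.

-0.4953

n = 4, Σa = 75.5, Σb = 125.1, Σa² = 1460.97, Σb² = 4015.51, Σab = 2331.14
nΣab − ΣaΣb = 9324.56 − 9445.05 = -120.49
nΣa² − (Σa)² = 5843.88 − 5700.25 = 143.63; nΣb² − (Σb)² = 16062.04 − 15650.01 = 412.03
r = -120.49 / √(143.63 × 412.03) = -120.49 / 243.2691 ≈ -0.4953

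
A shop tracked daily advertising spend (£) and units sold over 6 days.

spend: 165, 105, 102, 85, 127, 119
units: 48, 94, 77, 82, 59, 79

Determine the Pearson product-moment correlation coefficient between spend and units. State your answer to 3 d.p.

-0.837

n = 6, Σx = 703, Σy = 439, Σx² = 86169, Σy² = 33515, Σxy = 49508
nΣxy − ΣxΣy = 297048 − 308617 = -11569
nΣx² − (Σx)² = 517014 − 494209 = 22805; nΣy² − (Σy)² = 201090 − 192721 = 8369
r = -11569 / √(22805 × 8369) = -11569 / 13815.0297 ≈ -0.837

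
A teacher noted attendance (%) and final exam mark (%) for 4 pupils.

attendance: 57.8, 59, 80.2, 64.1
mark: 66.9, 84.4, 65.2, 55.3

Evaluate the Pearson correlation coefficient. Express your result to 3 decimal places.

n = 4, Σx = 261.1, Σy = 271.8, Σx² = 17362.69, Σy² = 18908.1, Σxy = 17620.19
nΣxy − ΣxΣy = 70480.76 − 70966.98 = -486.22
nΣx² − (Σx)² = 69450.76 − 68173.21 = 1277.55; nΣy² − (Σy)² = 75632.4 − 73875.24 = 1757.16
r = -486.22 / √(1277.55 × 1757.16) = -486.22 / 1498.2856 ≈ -0.325

-0.325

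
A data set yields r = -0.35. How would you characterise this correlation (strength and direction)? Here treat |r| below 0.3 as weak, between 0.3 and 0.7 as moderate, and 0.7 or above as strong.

moderate negative

r = -0.35 < 0 so the relationship is negative.
|r| = 0.35, which falls in the moderate range.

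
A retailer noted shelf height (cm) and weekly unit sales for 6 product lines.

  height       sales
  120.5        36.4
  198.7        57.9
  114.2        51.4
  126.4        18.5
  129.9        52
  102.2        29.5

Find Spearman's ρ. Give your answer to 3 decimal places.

0.600

Rank height: 3, 6, 2, 4, 5, 1
Rank sales: 3, 6, 4, 1, 5, 2
d = rank(height) − rank(sales): 0, 0, -2, 3, 0, -1; Σd² = 14
ρ = 1 − 6Σd² / [n(n²−1)] = 1 − 6×14 / (6×35) = 1 − 84/210 ≈ 0.600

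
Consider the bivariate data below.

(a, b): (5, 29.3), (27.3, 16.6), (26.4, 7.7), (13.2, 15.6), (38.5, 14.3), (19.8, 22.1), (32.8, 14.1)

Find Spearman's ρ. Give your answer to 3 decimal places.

Rank a: 1, 5, 4, 2, 7, 3, 6
Rank b: 7, 5, 1, 4, 3, 6, 2
d = rank(a) − rank(b): -6, 0, 3, -2, 4, -3, 4; Σd² = 90
ρ = 1 − 6Σd² / [n(n²−1)] = 1 − 6×90 / (7×48) = 1 − 540/336 ≈ -0.607

-0.607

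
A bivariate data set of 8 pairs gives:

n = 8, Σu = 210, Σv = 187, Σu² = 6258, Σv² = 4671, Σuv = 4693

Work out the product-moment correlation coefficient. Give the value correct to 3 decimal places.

r = (nΣuv − ΣuΣv) / √[(nΣu² − (Σu)²)(nΣv² − (Σv)²)]
Numerator: 8×4693 − 210×187 = -1726
Denominator: √[(50064 − 44100)(37368 − 34969)] = √[5964 × 2399] = 3782.5436
r = -1726 / 3782.5436 ≈ -0.456

-0.456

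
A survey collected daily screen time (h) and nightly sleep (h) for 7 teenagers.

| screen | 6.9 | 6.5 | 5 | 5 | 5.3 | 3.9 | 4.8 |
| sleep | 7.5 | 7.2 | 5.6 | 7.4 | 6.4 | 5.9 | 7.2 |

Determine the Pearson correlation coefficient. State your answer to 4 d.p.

0.5999

n = 7, Σx = 37.4, Σy = 47.2, Σx² = 206.2, Σy² = 321.82, Σxy = 255.04
nΣxy − ΣxΣy = 1785.28 − 1765.28 = 20
nΣx² − (Σx)² = 1443.4 − 1398.76 = 44.64; nΣy² − (Σy)² = 2252.74 − 2227.84 = 24.9
r = 20 / √(44.64 × 24.9) = 20 / 33.3397 ≈ 0.5999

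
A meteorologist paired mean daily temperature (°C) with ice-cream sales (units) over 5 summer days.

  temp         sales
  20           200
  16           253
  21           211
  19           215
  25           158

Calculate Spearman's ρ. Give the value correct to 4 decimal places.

Rank temp: 3, 1, 4, 2, 5
Rank sales: 2, 5, 3, 4, 1
d = rank(temp) − rank(sales): 1, -4, 1, -2, 4; Σd² = 38
ρ = 1 − 6Σd² / [n(n²−1)] = 1 − 6×38 / (5×24) = 1 − 228/120 ≈ -0.9000

-0.9000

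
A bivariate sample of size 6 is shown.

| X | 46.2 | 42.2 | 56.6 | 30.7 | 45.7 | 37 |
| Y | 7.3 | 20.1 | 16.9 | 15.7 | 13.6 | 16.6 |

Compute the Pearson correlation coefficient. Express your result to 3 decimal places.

n = 6, ΣX = 258.4, ΣY = 90.2, ΣX² = 11518.82, ΣY² = 1449.92, ΣXY = 3859.73
nΣXY − ΣXΣY = 23158.38 − 23307.68 = -149.3
nΣX² − (ΣX)² = 69112.92 − 66770.56 = 2342.36; nΣY² − (ΣY)² = 8699.52 − 8136.04 = 563.48
r = -149.3 / √(2342.36 × 563.48) = -149.3 / 1148.8573 ≈ -0.130

-0.130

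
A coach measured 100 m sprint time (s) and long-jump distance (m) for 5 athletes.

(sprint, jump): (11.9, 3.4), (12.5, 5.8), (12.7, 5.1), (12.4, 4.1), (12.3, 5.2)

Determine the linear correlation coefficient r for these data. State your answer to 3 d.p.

n = 5, Σx = 61.8, Σy = 23.6, Σx² = 764.2, Σy² = 115.06, Σxy = 292.53
nΣxy − ΣxΣy = 1462.65 − 1458.48 = 4.17
nΣx² − (Σx)² = 3821 − 3819.24 = 1.76; nΣy² − (Σy)² = 575.3 − 556.96 = 18.34
r = 4.17 / √(1.76 × 18.34) = 4.17 / 5.6814 ≈ 0.734

0.734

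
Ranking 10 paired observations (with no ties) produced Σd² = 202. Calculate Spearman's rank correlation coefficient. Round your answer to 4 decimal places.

-0.2242

ρ = 1 − 6Σd² / [n(n²−1)] = 1 − 6×202 / (10×99)
  = 1 − 1212/990 = 1 − 1.22424 ≈ -0.2242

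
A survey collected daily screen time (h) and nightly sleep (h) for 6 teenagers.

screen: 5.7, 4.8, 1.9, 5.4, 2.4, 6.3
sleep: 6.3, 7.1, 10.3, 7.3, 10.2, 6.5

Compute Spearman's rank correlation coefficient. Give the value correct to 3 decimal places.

Rank screen: 5, 3, 1, 4, 2, 6
Rank sleep: 1, 3, 6, 4, 5, 2
d = rank(screen) − rank(sleep): 4, 0, -5, 0, -3, 4; Σd² = 66
ρ = 1 − 6Σd² / [n(n²−1)] = 1 − 6×66 / (6×35) = 1 − 396/210 ≈ -0.886

-0.886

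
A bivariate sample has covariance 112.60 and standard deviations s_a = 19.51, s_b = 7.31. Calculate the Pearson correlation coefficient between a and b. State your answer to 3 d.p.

r = Cov(a,b) / (s_a · s_b) = 112.60 / (19.51 × 7.31)
  = 112.60 / 142.6181 ≈ 0.790

0.790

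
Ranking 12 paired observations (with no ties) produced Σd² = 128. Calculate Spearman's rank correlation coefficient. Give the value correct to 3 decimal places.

ρ = 1 − 6Σd² / [n(n²−1)] = 1 − 6×128 / (12×143)
  = 1 − 768/1716 = 1 − 0.4476 ≈ 0.552

0.552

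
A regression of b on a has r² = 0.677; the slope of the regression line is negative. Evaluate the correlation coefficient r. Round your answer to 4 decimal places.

-0.8228

|r| = √0.677 = 0.8228
The association is negative, so r = −0.8228.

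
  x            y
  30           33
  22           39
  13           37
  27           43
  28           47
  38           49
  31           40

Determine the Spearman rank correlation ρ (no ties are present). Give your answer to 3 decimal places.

0.464

Rank x: 5, 2, 1, 3, 4, 7, 6
Rank y: 1, 3, 2, 5, 6, 7, 4
d = rank(x) − rank(y): 4, -1, -1, -2, -2, 0, 2; Σd² = 30
ρ = 1 − 6Σd² / [n(n²−1)] = 1 − 6×30 / (7×48) = 1 − 180/336 ≈ 0.464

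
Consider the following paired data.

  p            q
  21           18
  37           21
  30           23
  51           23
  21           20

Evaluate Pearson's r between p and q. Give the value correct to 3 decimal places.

0.731

n = 5, Σp = 160, Σq = 105, Σp² = 5752, Σq² = 2223, Σpq = 3438
nΣpq − ΣpΣq = 17190 − 16800 = 390
nΣp² − (Σp)² = 28760 − 25600 = 3160; nΣq² − (Σq)² = 11115 − 11025 = 90
r = 390 / √(3160 × 90) = 390 / 533.2917 ≈ 0.731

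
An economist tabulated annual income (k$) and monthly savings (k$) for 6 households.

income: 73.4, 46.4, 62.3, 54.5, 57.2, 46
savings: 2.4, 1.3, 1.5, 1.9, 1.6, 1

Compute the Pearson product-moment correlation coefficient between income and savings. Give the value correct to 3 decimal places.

n = 6, Σx = 339.8, Σy = 9.7, Σx² = 19779.9, Σy² = 16.87, Σxy = 571
nΣxy − ΣxΣy = 3426 − 3296.06 = 129.94
nΣx² − (Σx)² = 118679.4 − 115464.04 = 3215.36; nΣy² − (Σy)² = 101.22 − 94.09 = 7.13
r = 129.94 / √(3215.36 × 7.13) = 129.94 / 151.4117 ≈ 0.858

0.858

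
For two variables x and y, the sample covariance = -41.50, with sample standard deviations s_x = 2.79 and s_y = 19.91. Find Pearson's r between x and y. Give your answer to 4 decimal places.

-0.7471

r = Cov(x,y) / (s_x · s_y) = -41.50 / (2.79 × 19.91)
  = -41.50 / 55.5489 ≈ -0.7471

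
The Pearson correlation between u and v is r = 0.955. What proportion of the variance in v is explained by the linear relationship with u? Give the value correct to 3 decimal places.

0.912

r² = (0.955)² = 0.912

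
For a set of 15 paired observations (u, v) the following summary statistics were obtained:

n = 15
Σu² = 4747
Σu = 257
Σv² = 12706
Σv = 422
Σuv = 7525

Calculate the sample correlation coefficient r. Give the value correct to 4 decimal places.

0.5506

r = (nΣuv − ΣuΣv) / √[(nΣu² − (Σu)²)(nΣv² − (Σv)²)]
Numerator: 15×7525 − 257×422 = 4421
Denominator: √[(71205 − 66049)(190590 − 178084)] = √[5156 × 12506] = 8030.0022
r = 4421 / 8030.0022 ≈ 0.5506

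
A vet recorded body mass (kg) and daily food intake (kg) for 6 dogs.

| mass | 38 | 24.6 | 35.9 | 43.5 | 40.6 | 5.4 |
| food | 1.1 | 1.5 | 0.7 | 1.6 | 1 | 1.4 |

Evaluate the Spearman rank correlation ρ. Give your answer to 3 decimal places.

0.086

Rank mass: 4, 2, 3, 6, 5, 1
Rank food: 3, 5, 1, 6, 2, 4
d = rank(mass) − rank(food): 1, -3, 2, 0, 3, -3; Σd² = 32
ρ = 1 − 6Σd² / [n(n²−1)] = 1 − 6×32 / (6×35) = 1 − 192/210 ≈ 0.086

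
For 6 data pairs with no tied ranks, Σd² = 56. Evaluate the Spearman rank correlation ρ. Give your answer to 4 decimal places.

-0.6000

ρ = 1 − 6Σd² / [n(n²−1)] = 1 − 6×56 / (6×35)
  = 1 − 336/210 = 1 − 1.60000 ≈ -0.6000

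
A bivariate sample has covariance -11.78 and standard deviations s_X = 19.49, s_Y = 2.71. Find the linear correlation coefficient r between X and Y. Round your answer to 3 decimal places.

r = Cov(X,Y) / (s_X · s_Y) = -11.78 / (19.49 × 2.71)
  = -11.78 / 52.8179 ≈ -0.223

-0.223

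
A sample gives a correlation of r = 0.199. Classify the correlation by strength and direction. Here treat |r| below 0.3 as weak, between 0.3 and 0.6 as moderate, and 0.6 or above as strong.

weak positive

r = 0.199 > 0 so the relationship is positive.
|r| = 0.199, which falls in the weak range.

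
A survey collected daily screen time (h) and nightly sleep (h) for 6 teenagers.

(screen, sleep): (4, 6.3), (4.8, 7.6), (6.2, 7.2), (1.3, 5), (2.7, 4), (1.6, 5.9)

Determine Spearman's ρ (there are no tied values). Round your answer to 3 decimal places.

0.771

Rank screen: 4, 5, 6, 1, 3, 2
Rank sleep: 4, 6, 5, 2, 1, 3
d = rank(screen) − rank(sleep): 0, -1, 1, -1, 2, -1; Σd² = 8
ρ = 1 − 6Σd² / [n(n²−1)] = 1 − 6×8 / (6×35) = 1 − 48/210 ≈ 0.771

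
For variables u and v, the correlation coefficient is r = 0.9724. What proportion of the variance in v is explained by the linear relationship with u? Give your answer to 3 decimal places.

r² = (0.9724)² = 0.946

0.946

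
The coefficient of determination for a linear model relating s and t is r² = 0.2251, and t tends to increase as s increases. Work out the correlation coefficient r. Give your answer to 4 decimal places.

|r| = √0.2251 = 0.4744
The association is positive, so r = 0.4744.

0.4744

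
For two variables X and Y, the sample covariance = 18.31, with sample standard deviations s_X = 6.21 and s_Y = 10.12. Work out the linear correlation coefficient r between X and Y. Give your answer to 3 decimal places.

0.291

r = Cov(X,Y) / (s_X · s_Y) = 18.31 / (6.21 × 10.12)
  = 18.31 / 62.8452 ≈ 0.291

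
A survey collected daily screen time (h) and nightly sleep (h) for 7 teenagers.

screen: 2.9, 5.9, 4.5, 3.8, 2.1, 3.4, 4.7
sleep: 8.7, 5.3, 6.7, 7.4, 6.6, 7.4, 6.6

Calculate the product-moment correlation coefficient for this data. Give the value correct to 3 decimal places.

-0.652

n = 7, Σx = 27.3, Σy = 48.7, Σx² = 115.97, Σy² = 345.31, Σxy = 184.81
nΣxy − ΣxΣy = 1293.67 − 1329.51 = -35.84
nΣx² − (Σx)² = 811.79 − 745.29 = 66.5; nΣy² − (Σy)² = 2417.17 − 2371.69 = 45.48
r = -35.84 / √(66.5 × 45.48) = -35.84 / 54.9947 ≈ -0.652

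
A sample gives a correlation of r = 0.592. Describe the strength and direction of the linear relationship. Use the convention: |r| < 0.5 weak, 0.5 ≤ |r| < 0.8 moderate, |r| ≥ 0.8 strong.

r = 0.592 > 0 so the relationship is positive.
|r| = 0.592, which falls in the moderate range.

moderate positive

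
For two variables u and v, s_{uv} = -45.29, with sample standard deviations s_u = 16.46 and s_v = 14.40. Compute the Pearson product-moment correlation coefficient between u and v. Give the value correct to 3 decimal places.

r = Cov(u,v) / (s_u · s_v) = -45.29 / (16.46 × 14.40)
  = -45.29 / 237.0240 ≈ -0.191

-0.191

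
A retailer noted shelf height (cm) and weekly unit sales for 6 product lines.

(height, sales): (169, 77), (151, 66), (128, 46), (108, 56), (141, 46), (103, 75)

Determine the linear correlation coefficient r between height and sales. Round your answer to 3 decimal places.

n = 6, Σx = 800, Σy = 366, Σx² = 109900, Σy² = 23278, Σxy = 49126
nΣxy − ΣxΣy = 294756 − 292800 = 1956
nΣx² − (Σx)² = 659400 − 640000 = 19400; nΣy² − (Σy)² = 139668 − 133956 = 5712
r = 1956 / √(19400 × 5712) = 1956 / 10526.7659 ≈ 0.186

0.186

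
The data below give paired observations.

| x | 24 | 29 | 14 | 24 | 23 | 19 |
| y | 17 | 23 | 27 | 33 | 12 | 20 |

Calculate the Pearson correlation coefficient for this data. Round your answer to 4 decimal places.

-0.1316

n = 6, Σx = 133, Σy = 132, Σx² = 3079, Σy² = 3180, Σxy = 2901
nΣxy − ΣxΣy = 17406 − 17556 = -150
nΣx² − (Σx)² = 18474 − 17689 = 785; nΣy² − (Σy)² = 19080 − 17424 = 1656
r = -150 / √(785 × 1656) = -150 / 1140.1579 ≈ -0.1316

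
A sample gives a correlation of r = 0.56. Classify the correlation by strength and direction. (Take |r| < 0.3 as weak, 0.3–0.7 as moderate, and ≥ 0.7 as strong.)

r = 0.56 > 0 so the relationship is positive.
|r| = 0.56, which falls in the moderate range.

moderate positive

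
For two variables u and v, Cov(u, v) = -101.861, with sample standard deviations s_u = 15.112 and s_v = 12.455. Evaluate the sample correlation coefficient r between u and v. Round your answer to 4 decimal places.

r = Cov(u,v) / (s_u · s_v) = -101.861 / (15.112 × 12.455)
  = -101.861 / 188.2200 ≈ -0.5412

-0.5412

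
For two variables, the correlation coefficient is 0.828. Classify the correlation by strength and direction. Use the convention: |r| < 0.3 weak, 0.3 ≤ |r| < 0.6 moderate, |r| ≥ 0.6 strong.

strong positive

r = 0.828 > 0 so the relationship is positive.
|r| = 0.828, which falls in the strong range.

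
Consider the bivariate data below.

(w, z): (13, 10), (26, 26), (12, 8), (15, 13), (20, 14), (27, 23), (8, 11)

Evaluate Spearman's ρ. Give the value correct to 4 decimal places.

0.8571

Rank w: 3, 6, 2, 4, 5, 7, 1
Rank z: 2, 7, 1, 4, 5, 6, 3
d = rank(w) − rank(z): 1, -1, 1, 0, 0, 1, -2; Σd² = 8
ρ = 1 − 6Σd² / [n(n²−1)] = 1 − 6×8 / (7×48) = 1 − 48/336 ≈ 0.8571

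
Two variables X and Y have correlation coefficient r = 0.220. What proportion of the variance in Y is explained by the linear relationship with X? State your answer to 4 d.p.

r² = (0.220)² = 0.0484

0.0484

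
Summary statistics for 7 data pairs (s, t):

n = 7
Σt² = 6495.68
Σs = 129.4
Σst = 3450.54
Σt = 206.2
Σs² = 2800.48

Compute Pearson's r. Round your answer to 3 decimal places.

-0.870

r = (nΣst − ΣsΣt) / √[(nΣs² − (Σs)²)(nΣt² − (Σt)²)]
Numerator: 7×3450.54 − 129.4×206.2 = -2528.5
Denominator: √[(19603.36 − 16744.36)(45469.76 − 42518.44)] = √[2859 × 2951.32] = 2904.7933
r = -2528.5 / 2904.7933 ≈ -0.870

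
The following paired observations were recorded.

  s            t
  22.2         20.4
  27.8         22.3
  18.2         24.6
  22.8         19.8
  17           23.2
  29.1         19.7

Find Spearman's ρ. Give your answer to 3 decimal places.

-0.771

Rank s: 3, 5, 2, 4, 1, 6
Rank t: 3, 4, 6, 2, 5, 1
d = rank(s) − rank(t): 0, 1, -4, 2, -4, 5; Σd² = 62
ρ = 1 − 6Σd² / [n(n²−1)] = 1 − 6×62 / (6×35) = 1 − 372/210 ≈ -0.771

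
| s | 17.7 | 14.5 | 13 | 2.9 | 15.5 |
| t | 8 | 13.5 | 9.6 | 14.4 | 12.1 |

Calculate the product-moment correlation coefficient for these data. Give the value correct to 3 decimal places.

n = 5, Σs = 63.6, Σt = 57.6, Σs² = 941.2, Σt² = 692.18, Σst = 691.46
nΣst − ΣsΣt = 3457.3 − 3663.36 = -206.06
nΣs² − (Σs)² = 4706 − 4044.96 = 661.04; nΣt² − (Σt)² = 3460.9 − 3317.76 = 143.14
r = -206.06 / √(661.04 × 143.14) = -206.06 / 307.6057 ≈ -0.670

-0.670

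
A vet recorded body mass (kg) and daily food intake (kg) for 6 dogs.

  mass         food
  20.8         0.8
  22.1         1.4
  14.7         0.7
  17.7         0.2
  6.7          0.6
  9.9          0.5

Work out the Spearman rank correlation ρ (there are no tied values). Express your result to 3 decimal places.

0.600

Rank mass: 5, 6, 3, 4, 1, 2
Rank food: 5, 6, 4, 1, 3, 2
d = rank(mass) − rank(food): 0, 0, -1, 3, -2, 0; Σd² = 14
ρ = 1 − 6Σd² / [n(n²−1)] = 1 − 6×14 / (6×35) = 1 − 84/210 ≈ 0.600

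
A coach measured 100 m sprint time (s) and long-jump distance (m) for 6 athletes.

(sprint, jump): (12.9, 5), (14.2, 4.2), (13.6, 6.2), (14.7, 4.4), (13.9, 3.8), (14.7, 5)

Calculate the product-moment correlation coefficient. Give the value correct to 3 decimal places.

-0.322

n = 6, Σx = 84, Σy = 28.6, Σx² = 1178.4, Σy² = 139.88, Σxy = 399.46
nΣxy − ΣxΣy = 2396.76 − 2402.4 = -5.64
nΣx² − (Σx)² = 7070.4 − 7056 = 14.4; nΣy² − (Σy)² = 839.28 − 817.96 = 21.32
r = -5.64 / √(14.4 × 21.32) = -5.64 / 17.5216 ≈ -0.322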